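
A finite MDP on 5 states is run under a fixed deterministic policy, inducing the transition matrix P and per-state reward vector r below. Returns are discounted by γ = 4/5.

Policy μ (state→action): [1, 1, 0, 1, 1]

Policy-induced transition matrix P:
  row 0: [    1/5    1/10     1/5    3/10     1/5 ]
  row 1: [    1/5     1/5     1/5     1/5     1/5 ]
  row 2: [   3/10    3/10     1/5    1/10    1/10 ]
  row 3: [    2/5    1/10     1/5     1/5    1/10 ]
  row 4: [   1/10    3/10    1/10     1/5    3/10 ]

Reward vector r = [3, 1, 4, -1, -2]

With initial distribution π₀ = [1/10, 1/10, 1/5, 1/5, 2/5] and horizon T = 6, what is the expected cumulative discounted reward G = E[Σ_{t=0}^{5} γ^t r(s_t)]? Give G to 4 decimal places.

G = 2.9646

t=0: π = [0.1000, 0.1000, 0.2000, 0.2000, 0.4000], E[r] = 0.2000, γ^t·E[r] = 0.200000, running G = 0.200000
t=1: π = [0.2200, 0.2300, 0.1600, 0.1900, 0.2000], E[r] = 0.9400, γ^t·E[r] = 0.752000, running G = 0.952000
t=2: π = [0.2340, 0.1950, 0.1800, 0.2060, 0.1850], E[r] = 1.0410, γ^t·E[r] = 0.666240, running G = 1.618240
t=3: π = [0.2407, 0.1925, 0.1815, 0.2054, 0.1799], E[r] = 1.0754, γ^t·E[r] = 0.550605, running G = 2.168845
t=4: π = [0.2412, 0.1915, 0.1820, 0.2059, 0.1793], E[r] = 1.0788, γ^t·E[r] = 0.441864, running G = 2.610709
t=5: π = [0.2415, 0.1914, 0.1821, 0.2059, 0.1791], E[r] = 1.0799, γ^t·E[r] = 0.353850, running G = 2.964558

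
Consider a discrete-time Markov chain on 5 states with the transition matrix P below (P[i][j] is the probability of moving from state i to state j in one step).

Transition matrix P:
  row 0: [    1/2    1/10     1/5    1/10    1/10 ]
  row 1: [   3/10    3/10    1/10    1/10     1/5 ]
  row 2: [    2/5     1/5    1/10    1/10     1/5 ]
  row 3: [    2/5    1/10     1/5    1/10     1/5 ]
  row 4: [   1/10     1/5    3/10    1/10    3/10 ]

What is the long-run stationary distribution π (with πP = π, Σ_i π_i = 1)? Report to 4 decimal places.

π = [0.3649, 0.1706, 0.1828, 0.1000, 0.1817]

Balance equations π_j = Σ_i π_i·P[i][j]:
  π_0 = 1/2·π_0 + 3/10·π_1 + 2/5·π_2 + 2/5·π_3 + 1/10·π_4
  π_1 = 1/10·π_0 + 3/10·π_1 + 1/5·π_2 + 1/10·π_3 + 1/5·π_4
  π_2 = 1/5·π_0 + 1/10·π_1 + 1/10·π_2 + 1/5·π_3 + 3/10·π_4
  π_3 = 1/10·π_0 + 1/10·π_1 + 1/10·π_2 + 1/10·π_3 + 1/10·π_4
  normalize: π_0 + π_1 + π_2 + π_3 + π_4 = 1
Solving the linear system gives exactly π = [281/770, 197/1155, 181/990, 1/10, 1259/6930].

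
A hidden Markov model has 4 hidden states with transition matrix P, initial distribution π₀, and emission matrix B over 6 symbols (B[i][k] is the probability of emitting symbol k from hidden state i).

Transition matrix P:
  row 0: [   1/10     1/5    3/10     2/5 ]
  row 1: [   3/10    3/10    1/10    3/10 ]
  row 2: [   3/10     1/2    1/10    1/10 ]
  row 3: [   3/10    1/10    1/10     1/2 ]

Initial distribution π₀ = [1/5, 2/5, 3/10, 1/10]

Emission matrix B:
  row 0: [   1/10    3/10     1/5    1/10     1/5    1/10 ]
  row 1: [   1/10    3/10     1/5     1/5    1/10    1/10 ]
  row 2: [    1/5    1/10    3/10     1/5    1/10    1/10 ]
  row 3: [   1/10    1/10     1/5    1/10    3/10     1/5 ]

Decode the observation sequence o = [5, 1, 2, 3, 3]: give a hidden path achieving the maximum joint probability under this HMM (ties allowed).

t=0: δ = [2.000e-02, 4.000e-02, 3.000e-02, 2.000e-02]  (obs o_0=5)
t=1: δ = [3.600e-03, 4.500e-03, 6.000e-04, 1.200e-03]  ψ = [1, 2, 0, 1]  (obs o_1=1)
t=2: δ = [2.700e-04, 2.700e-04, 3.240e-04, 2.880e-04]  ψ = [1, 1, 0, 0]  (obs o_2=2)
t=3: δ = [9.720e-06, 3.240e-05, 1.620e-05, 1.440e-05]  ψ = [2, 2, 0, 3]  (obs o_3=3)
t=4: δ = [9.720e-07, 1.944e-06, 6.480e-07, 9.720e-07]  ψ = [1, 1, 1, 1]  (obs o_4=3)
backtrack: best end state = 1; path = [1, 0, 2, 1, 1]

path = [1, 0, 2, 1, 1]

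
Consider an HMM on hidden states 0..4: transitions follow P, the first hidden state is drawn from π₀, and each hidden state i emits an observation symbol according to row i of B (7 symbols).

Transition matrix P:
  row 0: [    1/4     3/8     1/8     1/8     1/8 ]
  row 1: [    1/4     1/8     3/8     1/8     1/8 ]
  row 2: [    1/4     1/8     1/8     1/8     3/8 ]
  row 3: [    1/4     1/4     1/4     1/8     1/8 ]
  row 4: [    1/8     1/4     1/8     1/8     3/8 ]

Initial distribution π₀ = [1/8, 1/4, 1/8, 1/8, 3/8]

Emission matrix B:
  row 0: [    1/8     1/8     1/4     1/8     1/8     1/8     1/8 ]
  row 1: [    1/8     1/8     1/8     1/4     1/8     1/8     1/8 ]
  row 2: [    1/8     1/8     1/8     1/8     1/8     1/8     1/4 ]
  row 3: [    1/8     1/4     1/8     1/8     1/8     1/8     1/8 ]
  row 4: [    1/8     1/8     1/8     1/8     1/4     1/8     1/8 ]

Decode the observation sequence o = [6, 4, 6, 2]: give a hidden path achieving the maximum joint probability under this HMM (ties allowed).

path = [4, 4, 4, 4]

t=0: δ = [1.562e-02, 3.125e-02, 3.125e-02, 1.562e-02, 4.688e-02]  (obs o_0=6)
t=1: δ = [9.766e-04, 1.465e-03, 1.465e-03, 7.324e-04, 4.395e-03]  ψ = [1, 4, 1, 4, 4]  (obs o_1=4)
t=2: δ = [6.866e-05, 1.373e-04, 1.373e-04, 6.866e-05, 2.060e-04]  ψ = [4, 4, 1, 4, 4]  (obs o_2=6)
t=3: δ = [8.583e-06, 6.437e-06, 6.437e-06, 3.219e-06, 9.656e-06]  ψ = [1, 4, 1, 4, 4]  (obs o_3=2)
backtrack: best end state = 4; path = [4, 4, 4, 4]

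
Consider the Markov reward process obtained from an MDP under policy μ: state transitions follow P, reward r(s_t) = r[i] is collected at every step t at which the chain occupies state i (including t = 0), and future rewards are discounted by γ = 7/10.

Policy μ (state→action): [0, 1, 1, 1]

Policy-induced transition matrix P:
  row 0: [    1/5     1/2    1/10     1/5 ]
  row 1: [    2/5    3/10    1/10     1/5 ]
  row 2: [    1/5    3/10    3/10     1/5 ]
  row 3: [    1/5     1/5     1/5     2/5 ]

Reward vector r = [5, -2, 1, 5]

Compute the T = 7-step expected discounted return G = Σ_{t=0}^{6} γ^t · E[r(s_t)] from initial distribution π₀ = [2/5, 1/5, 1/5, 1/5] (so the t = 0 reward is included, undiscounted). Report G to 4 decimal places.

t=0: π = [0.4000, 0.2000, 0.2000, 0.2000], E[r] = 2.8000, γ^t·E[r] = 2.800000, running G = 2.800000
t=1: π = [0.2400, 0.3600, 0.1600, 0.2400], E[r] = 1.8400, γ^t·E[r] = 1.288000, running G = 4.088000
t=2: π = [0.2720, 0.3240, 0.1560, 0.2480], E[r] = 2.1080, γ^t·E[r] = 1.032920, running G = 5.120920
t=3: π = [0.2648, 0.3296, 0.1560, 0.2496], E[r] = 2.0688, γ^t·E[r] = 0.709598, running G = 5.830518
t=4: π = [0.2659, 0.3280, 0.1562, 0.2499], E[r] = 2.0794, γ^t·E[r] = 0.499254, running G = 6.329773
t=5: π = [0.2656, 0.3282, 0.1562, 0.2500], E[r] = 2.0778, γ^t·E[r] = 0.349209, running G = 6.678982
t=6: π = [0.2656, 0.3281, 0.1562, 0.2500], E[r] = 2.0782, γ^t·E[r] = 0.244495, running G = 6.923477

G = 6.9235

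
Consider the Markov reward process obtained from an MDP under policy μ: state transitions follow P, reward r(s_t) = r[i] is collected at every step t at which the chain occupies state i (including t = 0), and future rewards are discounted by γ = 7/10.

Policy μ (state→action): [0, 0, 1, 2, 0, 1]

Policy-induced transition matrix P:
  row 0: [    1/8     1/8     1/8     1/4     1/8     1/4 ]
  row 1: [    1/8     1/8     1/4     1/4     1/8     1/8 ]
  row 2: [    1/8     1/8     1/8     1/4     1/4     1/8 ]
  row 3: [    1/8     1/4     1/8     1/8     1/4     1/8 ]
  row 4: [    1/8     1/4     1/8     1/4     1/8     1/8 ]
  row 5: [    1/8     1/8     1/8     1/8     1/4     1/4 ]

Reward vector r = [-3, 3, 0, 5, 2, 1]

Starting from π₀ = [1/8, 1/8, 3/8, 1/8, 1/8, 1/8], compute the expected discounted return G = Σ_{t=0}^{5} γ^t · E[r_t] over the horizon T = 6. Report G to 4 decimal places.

G = 4.3472

t=0: π = [0.1250, 0.1250, 0.3750, 0.1250, 0.1250, 0.1250], E[r] = 1.0000, γ^t·E[r] = 1.000000, running G = 1.000000
t=1: π = [0.1250, 0.1563, 0.1406, 0.2188, 0.2031, 0.1563], E[r] = 1.7500, γ^t·E[r] = 1.225000, running G = 2.225000
t=2: π = [0.1250, 0.1777, 0.1445, 0.2031, 0.1895, 0.1602], E[r] = 1.7129, γ^t·E[r] = 0.839316, running G = 3.064316
t=3: π = [0.1250, 0.1741, 0.1472, 0.2046, 0.1885, 0.1606], E[r] = 1.7078, γ^t·E[r] = 0.585763, running G = 3.650079
t=4: π = [0.1250, 0.1741, 0.1468, 0.2043, 0.1891, 0.1607], E[r] = 1.7079, γ^t·E[r] = 0.410078, running G = 4.060157
t=5: π = [0.1250, 0.1742, 0.1468, 0.2044, 0.1890, 0.1607], E[r] = 1.7080, γ^t·E[r] = 0.287069, running G = 4.347227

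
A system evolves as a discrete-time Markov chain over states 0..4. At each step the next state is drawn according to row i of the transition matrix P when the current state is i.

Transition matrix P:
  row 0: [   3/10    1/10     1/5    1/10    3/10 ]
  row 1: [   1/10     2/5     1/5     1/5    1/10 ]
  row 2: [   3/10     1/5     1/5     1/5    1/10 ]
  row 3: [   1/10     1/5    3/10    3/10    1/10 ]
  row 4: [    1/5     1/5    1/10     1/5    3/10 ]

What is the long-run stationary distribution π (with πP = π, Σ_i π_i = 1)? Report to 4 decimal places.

π = [0.1974, 0.2253, 0.2026, 0.2003, 0.1744]

Balance equations π_j = Σ_i π_i·P[i][j]:
  π_0 = 3/10·π_0 + 1/10·π_1 + 3/10·π_2 + 1/10·π_3 + 1/5·π_4
  π_1 = 1/10·π_0 + 2/5·π_1 + 1/5·π_2 + 1/5·π_3 + 1/5·π_4
  π_2 = 1/5·π_0 + 1/5·π_1 + 1/5·π_2 + 3/10·π_3 + 1/10·π_4
  π_3 = 1/10·π_0 + 1/5·π_1 + 1/5·π_2 + 3/10·π_3 + 1/5·π_4
  normalize: π_0 + π_1 + π_2 + π_3 + π_4 = 1
Solving the linear system gives exactly π = [139/704, 1269/5632, 1141/5632, 141/704, 491/2816].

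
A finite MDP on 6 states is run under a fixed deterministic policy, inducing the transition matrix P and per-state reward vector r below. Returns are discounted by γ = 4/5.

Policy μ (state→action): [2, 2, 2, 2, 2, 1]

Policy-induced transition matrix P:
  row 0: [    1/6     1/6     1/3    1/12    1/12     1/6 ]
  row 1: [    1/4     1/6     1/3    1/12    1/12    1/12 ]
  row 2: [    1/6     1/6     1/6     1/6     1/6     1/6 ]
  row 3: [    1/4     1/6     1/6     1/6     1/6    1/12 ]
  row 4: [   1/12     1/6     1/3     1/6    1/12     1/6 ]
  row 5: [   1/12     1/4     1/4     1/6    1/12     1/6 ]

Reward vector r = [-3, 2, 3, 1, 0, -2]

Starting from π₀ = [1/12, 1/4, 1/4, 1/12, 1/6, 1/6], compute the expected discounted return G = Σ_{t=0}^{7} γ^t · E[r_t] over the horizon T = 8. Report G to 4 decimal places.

G = 2.2597

t=0: π = [0.0833, 0.2500, 0.2500, 0.0833, 0.1667, 0.1667], E[r] = 0.7500, γ^t·E[r] = 0.750000, running G = 0.750000
t=1: π = [0.1667, 0.1806, 0.2639, 0.1389, 0.1111, 0.1389], E[r] = 0.5139, γ^t·E[r] = 0.411111, running G = 1.161111
t=2: π = [0.1725, 0.1782, 0.2546, 0.1377, 0.1169, 0.1400], E[r] = 0.4606, γ^t·E[r] = 0.294815, running G = 1.455926
t=3: π = [0.1716, 0.1783, 0.2563, 0.1374, 0.1160, 0.1403], E[r] = 0.4675, γ^t·E[r] = 0.239358, running G = 1.695284
t=4: π = [0.1716, 0.1784, 0.2560, 0.1375, 0.1161, 0.1404], E[r] = 0.4667, γ^t·E[r] = 0.191174, running G = 1.886458
t=5: π = [0.1716, 0.1784, 0.2560, 0.1375, 0.1161, 0.1403], E[r] = 0.4668, γ^t·E[r] = 0.152975, running G = 2.039433
t=6: π = [0.1716, 0.1784, 0.2560, 0.1375, 0.1161, 0.1403], E[r] = 0.4668, γ^t·E[r] = 0.122376, running G = 2.161809
t=7: π = [0.1716, 0.1784, 0.2560, 0.1375, 0.1161, 0.1403], E[r] = 0.4668, γ^t·E[r] = 0.097901, running G = 2.259710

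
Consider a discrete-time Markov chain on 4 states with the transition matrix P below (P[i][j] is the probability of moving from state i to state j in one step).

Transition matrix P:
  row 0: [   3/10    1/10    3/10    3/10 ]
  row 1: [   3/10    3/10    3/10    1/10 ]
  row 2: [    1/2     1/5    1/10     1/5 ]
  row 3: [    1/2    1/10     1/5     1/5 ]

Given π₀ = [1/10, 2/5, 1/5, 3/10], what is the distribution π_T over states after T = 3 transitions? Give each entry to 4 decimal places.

t=0: π = [0.1000, 0.4000, 0.2000, 0.3000]
t=1: π = [0.4000, 0.2000, 0.2300, 0.1700]
t=2: π = [0.3800, 0.1630, 0.2370, 0.2200]
t=3: π = [0.3914, 0.1563, 0.2306, 0.2217]

π = [0.3914, 0.1563, 0.2306, 0.2217]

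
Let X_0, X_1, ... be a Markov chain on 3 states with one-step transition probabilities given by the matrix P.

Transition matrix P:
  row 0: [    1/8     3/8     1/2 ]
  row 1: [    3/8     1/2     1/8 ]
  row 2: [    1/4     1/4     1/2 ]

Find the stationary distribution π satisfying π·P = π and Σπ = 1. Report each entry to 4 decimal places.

Balance equations π_j = Σ_i π_i·P[i][j]:
  π_0 = 1/8·π_0 + 3/8·π_1 + 1/4·π_2
  π_1 = 3/8·π_0 + 1/2·π_1 + 1/4·π_2
  normalize: π_0 + π_1 + π_2 = 1
Solving the linear system gives exactly π = [14/53, 20/53, 19/53].

π = [0.2642, 0.3774, 0.3585]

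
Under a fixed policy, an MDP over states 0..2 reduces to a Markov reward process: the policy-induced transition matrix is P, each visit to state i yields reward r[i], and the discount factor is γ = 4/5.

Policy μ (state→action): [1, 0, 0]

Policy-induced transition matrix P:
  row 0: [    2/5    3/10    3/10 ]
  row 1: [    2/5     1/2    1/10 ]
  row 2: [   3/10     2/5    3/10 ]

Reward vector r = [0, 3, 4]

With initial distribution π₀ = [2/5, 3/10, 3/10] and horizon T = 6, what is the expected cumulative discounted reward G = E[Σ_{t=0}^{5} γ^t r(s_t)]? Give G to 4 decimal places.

G = 7.7498

t=0: π = [0.4000, 0.3000, 0.3000], E[r] = 2.1000, γ^t·E[r] = 2.100000, running G = 2.100000
t=1: π = [0.3700, 0.3900, 0.2400], E[r] = 2.1300, γ^t·E[r] = 1.704000, running G = 3.804000
t=2: π = [0.3760, 0.4020, 0.2220], E[r] = 2.0940, γ^t·E[r] = 1.340160, running G = 5.144160
t=3: π = [0.3778, 0.4026, 0.2196], E[r] = 2.0862, γ^t·E[r] = 1.068134, running G = 6.212294
t=4: π = [0.3780, 0.4025, 0.2195], E[r] = 2.0854, γ^t·E[r] = 0.854163, running G = 7.066458
t=5: π = [0.3781, 0.4024, 0.2195], E[r] = 2.0853, γ^t·E[r] = 0.683327, running G = 7.749785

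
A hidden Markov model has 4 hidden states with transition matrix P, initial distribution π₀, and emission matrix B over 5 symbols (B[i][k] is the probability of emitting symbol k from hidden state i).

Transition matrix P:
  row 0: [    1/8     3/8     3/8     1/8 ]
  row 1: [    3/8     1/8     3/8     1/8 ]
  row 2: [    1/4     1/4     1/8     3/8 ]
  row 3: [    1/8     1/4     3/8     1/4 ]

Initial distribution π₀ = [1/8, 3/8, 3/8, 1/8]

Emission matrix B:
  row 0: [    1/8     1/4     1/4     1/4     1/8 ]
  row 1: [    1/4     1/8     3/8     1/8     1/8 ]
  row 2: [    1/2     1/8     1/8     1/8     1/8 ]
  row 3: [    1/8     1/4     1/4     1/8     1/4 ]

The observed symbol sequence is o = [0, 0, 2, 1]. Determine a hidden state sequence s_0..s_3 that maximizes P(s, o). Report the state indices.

path = [1, 2, 1, 0]

t=0: δ = [1.562e-02, 9.375e-02, 1.875e-01, 1.562e-02]  (obs o_0=0)
t=1: δ = [5.859e-03, 1.172e-02, 1.758e-02, 8.789e-03]  ψ = [2, 2, 1, 2]  (obs o_1=0)
t=2: δ = [1.099e-03, 1.648e-03, 5.493e-04, 1.648e-03]  ψ = [1, 2, 1, 2]  (obs o_2=2)
t=3: δ = [1.545e-04, 5.150e-05, 7.725e-05, 1.030e-04]  ψ = [1, 0, 1, 3]  (obs o_3=1)
backtrack: best end state = 0; path = [1, 2, 1, 0]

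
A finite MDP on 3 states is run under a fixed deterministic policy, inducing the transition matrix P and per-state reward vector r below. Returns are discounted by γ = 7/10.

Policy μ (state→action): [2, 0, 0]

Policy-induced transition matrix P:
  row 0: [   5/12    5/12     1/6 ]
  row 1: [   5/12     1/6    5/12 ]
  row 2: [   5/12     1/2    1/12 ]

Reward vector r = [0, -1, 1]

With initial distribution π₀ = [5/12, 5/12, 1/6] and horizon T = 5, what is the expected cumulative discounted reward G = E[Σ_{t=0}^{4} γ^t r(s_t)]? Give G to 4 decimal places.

t=0: π = [0.4167, 0.4167, 0.1667], E[r] = -0.2500, γ^t·E[r] = -0.250000, running G = -0.250000
t=1: π = [0.4167, 0.3264, 0.2569], E[r] = -0.0694, γ^t·E[r] = -0.048611, running G = -0.298611
t=2: π = [0.4167, 0.3565, 0.2269], E[r] = -0.1296, γ^t·E[r] = -0.063519, running G = -0.362130
t=3: π = [0.4167, 0.3465, 0.2369], E[r] = -0.1096, γ^t·E[r] = -0.037582, running G = -0.399711
t=4: π = [0.4167, 0.3498, 0.2335], E[r] = -0.1163, γ^t·E[r] = -0.027913, running G = -0.427624

G = -0.4276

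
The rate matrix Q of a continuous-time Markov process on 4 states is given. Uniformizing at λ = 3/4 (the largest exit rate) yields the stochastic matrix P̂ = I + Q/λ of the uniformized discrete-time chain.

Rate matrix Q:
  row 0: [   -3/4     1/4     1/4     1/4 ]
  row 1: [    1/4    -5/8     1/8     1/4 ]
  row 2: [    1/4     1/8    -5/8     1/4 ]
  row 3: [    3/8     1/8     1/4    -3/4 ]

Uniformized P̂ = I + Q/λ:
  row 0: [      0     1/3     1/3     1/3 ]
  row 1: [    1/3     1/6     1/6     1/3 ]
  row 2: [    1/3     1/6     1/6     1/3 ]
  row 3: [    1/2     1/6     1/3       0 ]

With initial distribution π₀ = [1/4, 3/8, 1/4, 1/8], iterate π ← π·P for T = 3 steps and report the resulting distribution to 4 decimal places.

t=0: π = [0.2500, 0.3750, 0.2500, 0.1250]
t=1: π = [0.2708, 0.2083, 0.2292, 0.2917]
t=2: π = [0.2917, 0.2118, 0.2604, 0.2361]
t=3: π = [0.2755, 0.2153, 0.2546, 0.2546]

π = [0.2755, 0.2153, 0.2546, 0.2546]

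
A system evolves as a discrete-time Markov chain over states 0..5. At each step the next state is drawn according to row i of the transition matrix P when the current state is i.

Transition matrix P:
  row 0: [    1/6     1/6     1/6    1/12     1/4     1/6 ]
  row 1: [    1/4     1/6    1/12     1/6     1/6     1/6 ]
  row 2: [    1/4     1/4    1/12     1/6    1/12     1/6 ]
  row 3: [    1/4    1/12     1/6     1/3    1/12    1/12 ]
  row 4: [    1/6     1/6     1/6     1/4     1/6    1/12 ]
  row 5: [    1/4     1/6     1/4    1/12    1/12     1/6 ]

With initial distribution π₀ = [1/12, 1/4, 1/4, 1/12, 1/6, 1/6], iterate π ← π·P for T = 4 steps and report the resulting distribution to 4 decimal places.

π = [0.2196, 0.1645, 0.1519, 0.1786, 0.1458, 0.1397]

t=0: π = [0.0833, 0.2500, 0.2500, 0.0833, 0.1667, 0.1667]
t=1: π = [0.2292, 0.1806, 0.1389, 0.1736, 0.1319, 0.1458]
t=2: π = [0.2199, 0.1638, 0.1522, 0.1753, 0.1476, 0.1412]
t=3: π = [0.2194, 0.1647, 0.1521, 0.1781, 0.1459, 0.1398]
t=4: π = [0.2196, 0.1645, 0.1519, 0.1786, 0.1458, 0.1397]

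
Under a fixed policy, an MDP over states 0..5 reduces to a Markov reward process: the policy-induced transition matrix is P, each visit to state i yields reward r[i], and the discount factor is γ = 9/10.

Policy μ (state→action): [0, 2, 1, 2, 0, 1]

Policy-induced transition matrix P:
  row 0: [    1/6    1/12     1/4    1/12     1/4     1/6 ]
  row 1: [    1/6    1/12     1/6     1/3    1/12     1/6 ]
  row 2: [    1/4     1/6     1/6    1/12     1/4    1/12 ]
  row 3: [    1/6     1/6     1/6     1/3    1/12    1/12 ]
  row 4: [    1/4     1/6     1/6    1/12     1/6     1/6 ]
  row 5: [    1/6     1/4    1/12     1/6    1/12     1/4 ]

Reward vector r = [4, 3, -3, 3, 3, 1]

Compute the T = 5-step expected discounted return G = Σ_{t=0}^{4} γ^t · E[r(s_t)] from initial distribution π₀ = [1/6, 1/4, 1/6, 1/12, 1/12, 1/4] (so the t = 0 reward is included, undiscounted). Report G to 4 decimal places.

t=0: π = [0.1667, 0.2500, 0.1667, 0.0833, 0.0833, 0.2500], E[r] = 1.6667, γ^t·E[r] = 1.666667, running G = 1.666667
t=1: π = [0.1875, 0.1528, 0.1597, 0.1875, 0.1458, 0.1667], E[r] = 1.8958, γ^t·E[r] = 1.706250, running G = 3.372917
t=2: π = [0.1921, 0.1522, 0.1684, 0.1823, 0.1534, 0.1516], E[r] = 1.8785, γ^t·E[r] = 1.521563, running G = 4.894479
t=3: π = [0.1935, 0.1506, 0.1700, 0.1796, 0.1562, 0.1501], E[r] = 1.8731, γ^t·E[r] = 1.365469, running G = 6.259948
t=4: π = [0.1939, 0.1505, 0.1703, 0.1784, 0.1569, 0.1500], E[r] = 1.8721, γ^t·E[r] = 1.228271, running G = 7.488219

G = 7.4882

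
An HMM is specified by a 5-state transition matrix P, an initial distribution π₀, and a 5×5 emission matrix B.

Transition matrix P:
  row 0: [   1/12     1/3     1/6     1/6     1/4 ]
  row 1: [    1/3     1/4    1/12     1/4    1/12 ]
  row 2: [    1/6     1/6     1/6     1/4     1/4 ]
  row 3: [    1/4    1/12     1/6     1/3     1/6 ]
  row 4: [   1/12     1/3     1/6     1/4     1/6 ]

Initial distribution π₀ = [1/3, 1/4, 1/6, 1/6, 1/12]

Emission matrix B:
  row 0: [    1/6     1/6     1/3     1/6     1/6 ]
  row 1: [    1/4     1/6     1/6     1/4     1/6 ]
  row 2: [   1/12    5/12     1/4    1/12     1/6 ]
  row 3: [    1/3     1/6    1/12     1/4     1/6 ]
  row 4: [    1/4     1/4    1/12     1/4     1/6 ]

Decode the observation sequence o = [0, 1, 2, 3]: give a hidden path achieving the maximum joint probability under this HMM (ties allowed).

path = [0, 1, 0, 1]

t=0: δ = [5.556e-02, 6.250e-02, 1.389e-02, 5.556e-02, 2.083e-02]  (obs o_0=0)
t=1: δ = [3.472e-03, 3.086e-03, 3.858e-03, 3.086e-03, 3.472e-03]  ψ = [1, 0, 0, 3, 0]  (obs o_1=1)
t=2: δ = [3.429e-04, 1.929e-04, 1.608e-04, 8.573e-05, 8.038e-05]  ψ = [1, 0, 2, 3, 2]  (obs o_2=2)
t=3: δ = [1.072e-05, 2.858e-05, 4.763e-06, 1.429e-05, 2.143e-05]  ψ = [1, 0, 0, 0, 0]  (obs o_3=3)
backtrack: best end state = 1; path = [0, 1, 0, 1]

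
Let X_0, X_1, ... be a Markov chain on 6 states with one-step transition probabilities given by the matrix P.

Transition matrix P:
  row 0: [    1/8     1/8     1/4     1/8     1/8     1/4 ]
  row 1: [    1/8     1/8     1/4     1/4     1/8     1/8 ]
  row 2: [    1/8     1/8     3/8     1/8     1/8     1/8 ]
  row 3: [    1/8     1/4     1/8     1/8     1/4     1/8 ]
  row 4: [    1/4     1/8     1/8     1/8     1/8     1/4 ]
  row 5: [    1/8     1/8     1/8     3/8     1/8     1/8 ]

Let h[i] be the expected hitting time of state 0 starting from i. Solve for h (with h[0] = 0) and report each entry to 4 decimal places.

h = [0.0000, 6.9583, 6.9722, 6.8611, 6.0972, 6.9444]

First-step conditioning: h[0] = 0; for i ≠ 0, h[i] = 1 + Σ_k P[i][k]·h[k].
  h[1] = 1 + 1/8·h[1] + 1/4·h[2] + 1/4·h[3] + 1/8·h[4] + 1/8·h[5]
  h[2] = 1 + 1/8·h[1] + 3/8·h[2] + 1/8·h[3] + 1/8·h[4] + 1/8·h[5]
  h[3] = 1 + 1/4·h[1] + 1/8·h[2] + 1/8·h[3] + 1/4·h[4] + 1/8·h[5]
  h[4] = 1 + 1/8·h[1] + 1/8·h[2] + 1/8·h[3] + 1/8·h[4] + 1/4·h[5]
  h[5] = 1 + 1/8·h[1] + 1/8·h[2] + 3/8·h[3] + 1/8·h[4] + 1/8·h[5]
Solving the 5×5 linear system over states ≠ 0 gives exactly h = [0, 167/24, 251/36, 247/36, 439/72, 125/18] (h[0] = 0 is the target).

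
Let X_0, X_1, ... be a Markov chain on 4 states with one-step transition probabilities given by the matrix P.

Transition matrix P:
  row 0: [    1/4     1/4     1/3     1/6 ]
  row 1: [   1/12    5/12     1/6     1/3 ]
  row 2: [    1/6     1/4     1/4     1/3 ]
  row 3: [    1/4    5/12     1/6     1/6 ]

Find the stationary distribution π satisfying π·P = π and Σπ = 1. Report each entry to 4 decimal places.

π = [0.1735, 0.3522, 0.2134, 0.2609]

Balance equations π_j = Σ_i π_i·P[i][j]:
  π_0 = 1/4·π_0 + 1/12·π_1 + 1/6·π_2 + 1/4·π_3
  π_1 = 1/4·π_0 + 5/12·π_1 + 1/4·π_2 + 5/12·π_3
  π_2 = 1/3·π_0 + 1/6·π_1 + 1/4·π_2 + 1/6·π_3
  normalize: π_0 + π_1 + π_2 + π_3 = 1
Solving the linear system gives exactly π = [135/778, 137/389, 83/389, 203/778].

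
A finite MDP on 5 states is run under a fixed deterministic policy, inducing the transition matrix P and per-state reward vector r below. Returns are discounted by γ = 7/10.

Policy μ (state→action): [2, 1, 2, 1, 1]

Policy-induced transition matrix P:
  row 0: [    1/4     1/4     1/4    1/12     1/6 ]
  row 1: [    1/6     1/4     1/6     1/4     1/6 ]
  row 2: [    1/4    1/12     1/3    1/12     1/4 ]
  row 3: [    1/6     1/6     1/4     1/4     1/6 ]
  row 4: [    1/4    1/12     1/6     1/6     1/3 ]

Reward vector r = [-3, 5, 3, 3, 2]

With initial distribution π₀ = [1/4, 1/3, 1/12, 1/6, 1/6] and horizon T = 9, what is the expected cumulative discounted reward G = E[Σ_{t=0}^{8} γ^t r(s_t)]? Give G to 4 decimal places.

t=0: π = [0.2500, 0.3333, 0.0833, 0.1667, 0.1667], E[r] = 2.0000, γ^t·E[r] = 2.000000, running G = 2.000000
t=1: π = [0.2083, 0.1944, 0.2153, 0.1806, 0.2014], E[r] = 1.9375, γ^t·E[r] = 1.356250, running G = 3.356250
t=2: π = [0.2188, 0.1655, 0.2350, 0.1626, 0.2182], E[r] = 1.8003, γ^t·E[r] = 0.882170, running G = 4.238420
t=3: π = [0.2227, 0.1609, 0.2376, 0.1562, 0.2226], E[r] = 1.7633, γ^t·E[r] = 0.604815, running G = 4.843236
t=4: π = [0.2236, 0.1603, 0.2378, 0.1547, 0.2236], E[r] = 1.7556, γ^t·E[r] = 0.421509, running G = 5.264745
t=5: π = [0.2237, 0.1602, 0.2378, 0.1545, 0.2237], E[r] = 1.7542, γ^t·E[r] = 0.294823, running G = 5.559568
t=6: π = [0.2238, 0.1602, 0.2378, 0.1544, 0.2238], E[r] = 1.7540, γ^t·E[r] = 0.206351, running G = 5.765919
t=7: π = [0.2238, 0.1602, 0.2378, 0.1544, 0.2238], E[r] = 1.7539, γ^t·E[r] = 0.144443, running G = 5.910362
t=8: π = [0.2238, 0.1602, 0.2378, 0.1544, 0.2238], E[r] = 1.7539, γ^t·E[r] = 0.101110, running G = 6.011473

G = 6.0115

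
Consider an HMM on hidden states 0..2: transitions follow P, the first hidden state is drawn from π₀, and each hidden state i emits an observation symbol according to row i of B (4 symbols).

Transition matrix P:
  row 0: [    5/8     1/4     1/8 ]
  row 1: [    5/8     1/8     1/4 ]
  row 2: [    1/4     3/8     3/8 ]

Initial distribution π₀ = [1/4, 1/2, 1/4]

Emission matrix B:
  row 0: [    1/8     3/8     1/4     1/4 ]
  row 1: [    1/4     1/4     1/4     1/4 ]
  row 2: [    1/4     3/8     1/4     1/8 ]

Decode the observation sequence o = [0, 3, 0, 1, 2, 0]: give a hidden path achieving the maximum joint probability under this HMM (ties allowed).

t=0: δ = [3.125e-02, 1.250e-01, 6.250e-02]  (obs o_0=0)
t=1: δ = [1.953e-02, 5.859e-03, 3.906e-03]  ψ = [1, 2, 1]  (obs o_1=3)
t=2: δ = [1.526e-03, 1.221e-03, 6.104e-04]  ψ = [0, 0, 0]  (obs o_2=0)
t=3: δ = [3.576e-04, 9.537e-05, 1.144e-04]  ψ = [0, 0, 1]  (obs o_3=1)
t=4: δ = [5.588e-05, 2.235e-05, 1.118e-05]  ψ = [0, 0, 0]  (obs o_4=2)
t=5: δ = [4.366e-06, 3.492e-06, 1.746e-06]  ψ = [0, 0, 0]  (obs o_5=0)
backtrack: best end state = 0; path = [1, 0, 0, 0, 0, 0]

path = [1, 0, 0, 0, 0, 0]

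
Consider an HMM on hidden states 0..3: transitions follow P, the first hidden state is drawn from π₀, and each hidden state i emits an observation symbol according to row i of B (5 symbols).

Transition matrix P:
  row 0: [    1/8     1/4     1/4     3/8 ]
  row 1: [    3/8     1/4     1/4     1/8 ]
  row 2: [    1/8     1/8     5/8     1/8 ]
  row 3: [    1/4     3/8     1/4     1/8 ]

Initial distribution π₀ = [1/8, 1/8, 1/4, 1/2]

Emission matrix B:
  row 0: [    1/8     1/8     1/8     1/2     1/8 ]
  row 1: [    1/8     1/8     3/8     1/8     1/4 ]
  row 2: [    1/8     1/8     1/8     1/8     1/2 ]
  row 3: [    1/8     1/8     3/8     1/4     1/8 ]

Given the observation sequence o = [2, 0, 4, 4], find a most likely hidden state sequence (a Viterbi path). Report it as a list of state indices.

t=0: δ = [1.562e-02, 4.688e-02, 3.125e-02, 1.875e-01]  (obs o_0=2)
t=1: δ = [5.859e-03, 8.789e-03, 5.859e-03, 2.930e-03]  ψ = [3, 3, 3, 3]  (obs o_1=0)
t=2: δ = [4.120e-04, 5.493e-04, 1.831e-03, 2.747e-04]  ψ = [1, 1, 2, 0]  (obs o_2=4)
t=3: δ = [2.861e-05, 5.722e-05, 5.722e-04, 2.861e-05]  ψ = [2, 2, 2, 2]  (obs o_3=4)
backtrack: best end state = 2; path = [3, 2, 2, 2]

path = [3, 2, 2, 2]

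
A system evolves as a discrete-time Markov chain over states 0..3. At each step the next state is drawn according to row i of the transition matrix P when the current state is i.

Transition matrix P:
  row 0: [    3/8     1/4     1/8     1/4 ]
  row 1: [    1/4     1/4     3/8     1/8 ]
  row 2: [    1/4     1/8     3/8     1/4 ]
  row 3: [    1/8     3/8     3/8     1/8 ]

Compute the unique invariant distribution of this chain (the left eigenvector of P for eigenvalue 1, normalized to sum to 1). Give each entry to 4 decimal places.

Balance equations π_j = Σ_i π_i·P[i][j]:
  π_0 = 3/8·π_0 + 1/4·π_1 + 1/4·π_2 + 1/8·π_3
  π_1 = 1/4·π_0 + 1/4·π_1 + 1/8·π_2 + 3/8·π_3
  π_2 = 1/8·π_0 + 3/8·π_1 + 3/8·π_2 + 3/8·π_3
  normalize: π_0 + π_1 + π_2 + π_3 = 1
Solving the linear system gives exactly π = [117/454, 107/454, 141/454, 89/454].

π = [0.2577, 0.2357, 0.3106, 0.1960]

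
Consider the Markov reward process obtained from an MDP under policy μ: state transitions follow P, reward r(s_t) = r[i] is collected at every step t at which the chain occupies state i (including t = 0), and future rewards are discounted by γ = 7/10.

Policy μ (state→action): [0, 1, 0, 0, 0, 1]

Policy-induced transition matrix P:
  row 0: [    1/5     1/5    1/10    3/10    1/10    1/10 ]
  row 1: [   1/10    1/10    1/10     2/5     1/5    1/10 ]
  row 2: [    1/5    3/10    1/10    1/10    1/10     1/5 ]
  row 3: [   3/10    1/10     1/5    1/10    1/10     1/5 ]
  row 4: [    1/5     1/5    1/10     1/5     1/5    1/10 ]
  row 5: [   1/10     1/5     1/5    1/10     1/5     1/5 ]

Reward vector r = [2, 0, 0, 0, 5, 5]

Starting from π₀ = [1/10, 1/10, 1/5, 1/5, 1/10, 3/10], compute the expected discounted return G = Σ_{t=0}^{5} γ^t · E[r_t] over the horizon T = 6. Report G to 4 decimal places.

t=0: π = [0.1000, 0.1000, 0.2000, 0.2000, 0.1000, 0.3000], E[r] = 2.2000, γ^t·E[r] = 2.200000, running G = 2.200000
t=1: π = [0.1800, 0.1900, 0.1500, 0.1600, 0.1500, 0.1700], E[r] = 1.9600, γ^t·E[r] = 1.372000, running G = 3.572000
t=2: π = [0.1800, 0.1800, 0.1330, 0.2080, 0.1510, 0.1480], E[r] = 1.8550, γ^t·E[r] = 0.908950, running G = 4.480950
t=3: π = [0.1880, 0.1745, 0.1356, 0.2051, 0.1479, 0.1489], E[r] = 1.8600, γ^t·E[r] = 0.637980, running G = 5.118930
t=4: π = [0.1882, 0.1756, 0.1354, 0.2047, 0.1471, 0.1490], E[r] = 1.8568, γ^t·E[r] = 0.445815, running G = 5.564745
t=5: π = [0.1880, 0.1755, 0.1354, 0.2050, 0.1472, 0.1489], E[r] = 1.8564, γ^t·E[r] = 0.312010, running G = 5.876756

G = 5.8768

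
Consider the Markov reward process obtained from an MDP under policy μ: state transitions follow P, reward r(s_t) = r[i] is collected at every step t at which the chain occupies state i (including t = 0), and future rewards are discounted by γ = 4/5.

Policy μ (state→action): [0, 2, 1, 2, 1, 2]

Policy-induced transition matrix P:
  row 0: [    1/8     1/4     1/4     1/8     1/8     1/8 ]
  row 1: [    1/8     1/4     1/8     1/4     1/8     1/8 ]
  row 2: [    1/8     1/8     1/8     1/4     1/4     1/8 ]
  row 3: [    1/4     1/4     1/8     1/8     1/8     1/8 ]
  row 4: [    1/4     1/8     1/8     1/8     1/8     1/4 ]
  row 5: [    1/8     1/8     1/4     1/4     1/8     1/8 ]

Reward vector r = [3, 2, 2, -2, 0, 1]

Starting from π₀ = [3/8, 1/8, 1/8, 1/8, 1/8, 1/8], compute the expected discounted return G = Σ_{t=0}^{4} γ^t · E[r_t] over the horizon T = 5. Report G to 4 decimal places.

G = 3.8582

t=0: π = [0.3750, 0.1250, 0.1250, 0.1250, 0.1250, 0.1250], E[r] = 1.5000, γ^t·E[r] = 1.500000, running G = 1.500000
t=1: π = [0.1563, 0.2031, 0.1875, 0.1719, 0.1406, 0.1406], E[r] = 1.0469, γ^t·E[r] = 0.837500, running G = 2.337500
t=2: π = [0.1641, 0.1914, 0.1621, 0.1914, 0.1484, 0.1426], E[r] = 0.9590, γ^t·E[r] = 0.613750, running G = 2.951250
t=3: π = [0.1675, 0.1934, 0.1633, 0.1870, 0.1453, 0.1436], E[r] = 0.9854, γ^t·E[r] = 0.504500, running G = 3.455750
t=4: π = [0.1665, 0.1935, 0.1639, 0.1875, 0.1454, 0.1432], E[r] = 0.9824, γ^t·E[r] = 0.402400, running G = 3.858150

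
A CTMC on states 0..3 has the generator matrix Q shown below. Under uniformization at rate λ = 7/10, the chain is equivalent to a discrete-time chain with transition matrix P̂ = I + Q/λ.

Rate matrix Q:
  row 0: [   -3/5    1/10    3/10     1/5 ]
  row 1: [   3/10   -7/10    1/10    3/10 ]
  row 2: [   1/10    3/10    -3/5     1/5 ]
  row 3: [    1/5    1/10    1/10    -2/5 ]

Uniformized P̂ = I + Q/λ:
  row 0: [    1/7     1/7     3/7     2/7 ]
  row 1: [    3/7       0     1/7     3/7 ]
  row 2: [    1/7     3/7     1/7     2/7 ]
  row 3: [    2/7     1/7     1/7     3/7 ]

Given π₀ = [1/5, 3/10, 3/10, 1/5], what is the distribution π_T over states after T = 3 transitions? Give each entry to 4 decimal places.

π = [0.2443, 0.1799, 0.2134, 0.3624]

t=0: π = [0.2000, 0.3000, 0.3000, 0.2000]
t=1: π = [0.2571, 0.1857, 0.2000, 0.3571]
t=2: π = [0.2469, 0.1735, 0.2163, 0.3633]
t=3: π = [0.2443, 0.1799, 0.2134, 0.3624]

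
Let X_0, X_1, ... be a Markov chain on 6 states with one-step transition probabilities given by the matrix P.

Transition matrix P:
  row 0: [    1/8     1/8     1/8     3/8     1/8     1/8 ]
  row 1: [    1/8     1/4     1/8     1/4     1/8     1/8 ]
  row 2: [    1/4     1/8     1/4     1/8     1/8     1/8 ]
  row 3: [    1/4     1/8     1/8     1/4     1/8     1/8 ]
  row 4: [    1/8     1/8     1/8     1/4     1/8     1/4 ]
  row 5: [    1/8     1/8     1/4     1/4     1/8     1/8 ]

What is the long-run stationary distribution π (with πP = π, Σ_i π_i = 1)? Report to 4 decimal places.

Balance equations π_j = Σ_i π_i·P[i][j]:
  π_0 = 1/8·π_0 + 1/8·π_1 + 1/4·π_2 + 1/4·π_3 + 1/8·π_4 + 1/8·π_5
  π_1 = 1/8·π_0 + 1/4·π_1 + 1/8·π_2 + 1/8·π_3 + 1/8·π_4 + 1/8·π_5
  π_2 = 1/8·π_0 + 1/8·π_1 + 1/4·π_2 + 1/8·π_3 + 1/8·π_4 + 1/4·π_5
  π_3 = 3/8·π_0 + 1/4·π_1 + 1/8·π_2 + 1/4·π_3 + 1/4·π_4 + 1/4·π_5
  π_4 = 1/8·π_0 + 1/8·π_1 + 1/8·π_2 + 1/8·π_3 + 1/8·π_4 + 1/8·π_5
  normalize: π_0 + π_1 + π_2 + π_3 + π_4 + π_5 = 1
Solving the linear system gives exactly π = [713/4032, 1/7, 73/448, 145/576, 1/8, 9/64].

π = [0.1768, 0.1429, 0.1629, 0.2517, 0.1250, 0.1406]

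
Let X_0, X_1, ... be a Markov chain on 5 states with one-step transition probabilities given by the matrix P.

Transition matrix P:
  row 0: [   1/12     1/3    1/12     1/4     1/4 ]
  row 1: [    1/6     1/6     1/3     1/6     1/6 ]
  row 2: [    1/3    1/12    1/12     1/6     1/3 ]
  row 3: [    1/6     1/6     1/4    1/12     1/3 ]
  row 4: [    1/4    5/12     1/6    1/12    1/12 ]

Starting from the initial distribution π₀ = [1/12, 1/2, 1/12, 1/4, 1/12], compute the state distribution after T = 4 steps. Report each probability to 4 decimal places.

t=0: π = [0.0833, 0.5000, 0.0833, 0.2500, 0.0833]
t=1: π = [0.1806, 0.1944, 0.2569, 0.1458, 0.2222]
t=2: π = [0.2130, 0.2309, 0.1748, 0.1510, 0.2303]
t=3: π = [0.1972, 0.2452, 0.1854, 0.1526, 0.2195]
t=4: π = [0.1994, 0.2390, 0.1884, 0.1521, 0.2212]

π = [0.1994, 0.2390, 0.1884, 0.1521, 0.2212]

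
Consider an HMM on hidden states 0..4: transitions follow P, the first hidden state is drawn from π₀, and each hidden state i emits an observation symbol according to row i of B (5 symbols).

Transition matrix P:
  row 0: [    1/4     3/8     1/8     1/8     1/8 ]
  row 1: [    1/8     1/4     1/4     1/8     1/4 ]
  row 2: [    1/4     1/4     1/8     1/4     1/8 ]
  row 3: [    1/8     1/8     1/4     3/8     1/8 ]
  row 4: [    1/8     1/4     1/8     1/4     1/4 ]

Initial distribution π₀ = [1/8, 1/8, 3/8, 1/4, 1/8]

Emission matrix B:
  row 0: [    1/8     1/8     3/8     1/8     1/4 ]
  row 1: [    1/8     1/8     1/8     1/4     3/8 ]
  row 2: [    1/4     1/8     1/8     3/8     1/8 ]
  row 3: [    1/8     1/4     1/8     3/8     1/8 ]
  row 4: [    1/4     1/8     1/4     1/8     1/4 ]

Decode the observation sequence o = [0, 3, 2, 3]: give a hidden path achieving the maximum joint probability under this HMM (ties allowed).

path = [2, 3, 3, 3]

t=0: δ = [1.562e-02, 1.562e-02, 9.375e-02, 3.125e-02, 3.125e-02]  (obs o_0=0)
t=1: δ = [2.930e-03, 5.859e-03, 4.395e-03, 8.789e-03, 1.465e-03]  ψ = [2, 2, 2, 2, 2]  (obs o_1=3)
t=2: δ = [4.120e-04, 1.831e-04, 2.747e-04, 4.120e-04, 3.662e-04]  ψ = [2, 1, 3, 3, 1]  (obs o_2=2)
t=3: δ = [1.287e-05, 3.862e-05, 3.862e-05, 5.794e-05, 1.144e-05]  ψ = [0, 0, 3, 3, 4]  (obs o_3=3)
backtrack: best end state = 3; path = [2, 3, 3, 3]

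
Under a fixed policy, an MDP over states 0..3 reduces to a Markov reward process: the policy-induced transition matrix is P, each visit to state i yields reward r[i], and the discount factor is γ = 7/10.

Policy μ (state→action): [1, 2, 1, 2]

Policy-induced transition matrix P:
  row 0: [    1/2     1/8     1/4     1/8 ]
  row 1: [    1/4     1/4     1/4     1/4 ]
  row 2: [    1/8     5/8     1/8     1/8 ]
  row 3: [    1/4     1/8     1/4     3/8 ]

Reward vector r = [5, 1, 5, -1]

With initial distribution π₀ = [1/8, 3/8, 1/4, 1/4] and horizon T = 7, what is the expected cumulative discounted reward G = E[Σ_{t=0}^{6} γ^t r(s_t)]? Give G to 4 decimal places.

t=0: π = [0.1250, 0.3750, 0.2500, 0.2500], E[r] = 2.0000, γ^t·E[r] = 2.000000, running G = 2.000000
t=1: π = [0.2500, 0.2969, 0.2188, 0.2344], E[r] = 2.4063, γ^t·E[r] = 1.684375, running G = 3.684375
t=2: π = [0.2852, 0.2715, 0.2227, 0.2207], E[r] = 2.5898, γ^t·E[r] = 1.269023, running G = 4.953398
t=3: π = [0.2935, 0.2703, 0.2222, 0.2141], E[r] = 2.6343, γ^t·E[r] = 0.903557, running G = 5.856956
t=4: π = [0.2956, 0.2699, 0.2222, 0.2123], E[r] = 2.6467, γ^t·E[r] = 0.635465, running G = 6.492420
t=5: π = [0.2961, 0.2698, 0.2222, 0.2118], E[r] = 2.6497, γ^t·E[r] = 0.445342, running G = 6.937763
t=6: π = [0.2963, 0.2698, 0.2222, 0.2117], E[r] = 2.6505, γ^t·E[r] = 0.311832, running G = 7.249595

G = 7.2496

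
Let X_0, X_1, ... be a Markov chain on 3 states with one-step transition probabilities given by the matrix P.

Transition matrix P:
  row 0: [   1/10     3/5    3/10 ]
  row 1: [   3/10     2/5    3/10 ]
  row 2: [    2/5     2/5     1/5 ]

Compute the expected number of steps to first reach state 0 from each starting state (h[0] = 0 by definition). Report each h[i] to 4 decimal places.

h = [0.0000, 3.0556, 2.7778]

First-step conditioning: h[0] = 0; for i ≠ 0, h[i] = 1 + Σ_k P[i][k]·h[k].
  h[1] = 1 + 2/5·h[1] + 3/10·h[2]
  h[2] = 1 + 2/5·h[1] + 1/5·h[2]
Solving the 2×2 linear system over states ≠ 0 gives exactly h = [0, 55/18, 25/9] (h[0] = 0 is the target).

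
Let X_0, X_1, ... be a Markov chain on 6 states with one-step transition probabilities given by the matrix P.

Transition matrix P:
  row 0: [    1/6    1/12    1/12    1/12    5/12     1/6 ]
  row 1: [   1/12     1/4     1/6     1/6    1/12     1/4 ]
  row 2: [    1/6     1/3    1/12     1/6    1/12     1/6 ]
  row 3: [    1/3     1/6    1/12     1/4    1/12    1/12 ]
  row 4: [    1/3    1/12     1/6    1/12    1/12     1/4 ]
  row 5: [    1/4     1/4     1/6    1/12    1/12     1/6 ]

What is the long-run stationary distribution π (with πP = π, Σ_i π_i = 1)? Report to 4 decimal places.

Balance equations π_j = Σ_i π_i·P[i][j]:
  π_0 = 1/6·π_0 + 1/12·π_1 + 1/6·π_2 + 1/3·π_3 + 1/3·π_4 + 1/4·π_5
  π_1 = 1/12·π_0 + 1/4·π_1 + 1/3·π_2 + 1/6·π_3 + 1/12·π_4 + 1/4·π_5
  π_2 = 1/12·π_0 + 1/6·π_1 + 1/12·π_2 + 1/12·π_3 + 1/6·π_4 + 1/6·π_5
  π_3 = 1/12·π_0 + 1/6·π_1 + 1/6·π_2 + 1/4·π_3 + 1/12·π_4 + 1/12·π_5
  π_4 = 5/12·π_0 + 1/12·π_1 + 1/12·π_2 + 1/12·π_3 + 1/12·π_4 + 1/12·π_5
  normalize: π_0 + π_1 + π_2 + π_3 + π_4 + π_5 = 1
Solving the linear system gives exactly π = [8263/38604, 43589/231624, 29477/231624, 30469/231624, 8957/57906, 42683/231624].

π = [0.2140, 0.1882, 0.1273, 0.1315, 0.1547, 0.1843]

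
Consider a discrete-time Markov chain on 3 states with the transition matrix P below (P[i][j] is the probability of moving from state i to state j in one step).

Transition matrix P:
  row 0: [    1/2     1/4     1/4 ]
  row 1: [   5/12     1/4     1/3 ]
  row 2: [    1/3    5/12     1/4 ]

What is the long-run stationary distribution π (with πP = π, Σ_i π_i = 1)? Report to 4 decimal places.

Balance equations π_j = Σ_i π_i·P[i][j]:
  π_0 = 1/2·π_0 + 5/12·π_1 + 1/3·π_2
  π_1 = 1/4·π_0 + 1/4·π_1 + 5/12·π_2
  normalize: π_0 + π_1 + π_2 = 1
Solving the linear system gives exactly π = [61/142, 21/71, 39/142].

π = [0.4296, 0.2958, 0.2746]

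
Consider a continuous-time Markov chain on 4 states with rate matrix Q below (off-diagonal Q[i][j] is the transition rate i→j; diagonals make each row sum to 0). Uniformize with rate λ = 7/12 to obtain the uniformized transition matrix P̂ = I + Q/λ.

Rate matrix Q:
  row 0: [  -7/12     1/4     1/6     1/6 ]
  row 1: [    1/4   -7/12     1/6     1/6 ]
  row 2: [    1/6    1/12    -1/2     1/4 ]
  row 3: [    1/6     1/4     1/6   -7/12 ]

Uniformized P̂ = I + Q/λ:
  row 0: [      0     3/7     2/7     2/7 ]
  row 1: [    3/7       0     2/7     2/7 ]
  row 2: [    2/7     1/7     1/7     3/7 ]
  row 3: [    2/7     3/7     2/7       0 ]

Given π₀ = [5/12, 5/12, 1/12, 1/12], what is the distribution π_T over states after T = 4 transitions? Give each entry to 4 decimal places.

π = [0.2501, 0.2501, 0.2499, 0.2499]

t=0: π = [0.4167, 0.4167, 0.0833, 0.0833]
t=1: π = [0.2262, 0.2262, 0.2738, 0.2738]
t=2: π = [0.2534, 0.2534, 0.2466, 0.2466]
t=3: π = [0.2495, 0.2495, 0.2505, 0.2505]
t=4: π = [0.2501, 0.2501, 0.2499, 0.2499]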